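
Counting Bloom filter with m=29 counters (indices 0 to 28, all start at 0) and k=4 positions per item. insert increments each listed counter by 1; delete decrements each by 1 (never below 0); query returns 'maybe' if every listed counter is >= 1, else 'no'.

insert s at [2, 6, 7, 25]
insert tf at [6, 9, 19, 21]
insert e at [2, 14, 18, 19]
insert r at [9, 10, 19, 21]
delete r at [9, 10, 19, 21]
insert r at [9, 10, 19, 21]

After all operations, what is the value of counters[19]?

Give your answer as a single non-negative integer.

Answer: 3

Derivation:
Step 1: insert s at [2, 6, 7, 25] -> counters=[0,0,1,0,0,0,1,1,0,0,0,0,0,0,0,0,0,0,0,0,0,0,0,0,0,1,0,0,0]
Step 2: insert tf at [6, 9, 19, 21] -> counters=[0,0,1,0,0,0,2,1,0,1,0,0,0,0,0,0,0,0,0,1,0,1,0,0,0,1,0,0,0]
Step 3: insert e at [2, 14, 18, 19] -> counters=[0,0,2,0,0,0,2,1,0,1,0,0,0,0,1,0,0,0,1,2,0,1,0,0,0,1,0,0,0]
Step 4: insert r at [9, 10, 19, 21] -> counters=[0,0,2,0,0,0,2,1,0,2,1,0,0,0,1,0,0,0,1,3,0,2,0,0,0,1,0,0,0]
Step 5: delete r at [9, 10, 19, 21] -> counters=[0,0,2,0,0,0,2,1,0,1,0,0,0,0,1,0,0,0,1,2,0,1,0,0,0,1,0,0,0]
Step 6: insert r at [9, 10, 19, 21] -> counters=[0,0,2,0,0,0,2,1,0,2,1,0,0,0,1,0,0,0,1,3,0,2,0,0,0,1,0,0,0]
Final counters=[0,0,2,0,0,0,2,1,0,2,1,0,0,0,1,0,0,0,1,3,0,2,0,0,0,1,0,0,0] -> counters[19]=3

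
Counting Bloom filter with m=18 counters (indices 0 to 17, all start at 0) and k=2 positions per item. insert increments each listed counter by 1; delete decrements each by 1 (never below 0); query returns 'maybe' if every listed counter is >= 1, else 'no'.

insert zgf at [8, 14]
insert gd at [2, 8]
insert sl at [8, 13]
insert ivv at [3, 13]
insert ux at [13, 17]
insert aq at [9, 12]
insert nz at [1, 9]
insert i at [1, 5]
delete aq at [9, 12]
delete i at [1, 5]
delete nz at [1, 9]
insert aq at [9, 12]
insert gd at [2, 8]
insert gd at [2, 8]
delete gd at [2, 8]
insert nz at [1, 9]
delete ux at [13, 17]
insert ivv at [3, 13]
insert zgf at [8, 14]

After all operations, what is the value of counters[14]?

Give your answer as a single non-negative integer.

Step 1: insert zgf at [8, 14] -> counters=[0,0,0,0,0,0,0,0,1,0,0,0,0,0,1,0,0,0]
Step 2: insert gd at [2, 8] -> counters=[0,0,1,0,0,0,0,0,2,0,0,0,0,0,1,0,0,0]
Step 3: insert sl at [8, 13] -> counters=[0,0,1,0,0,0,0,0,3,0,0,0,0,1,1,0,0,0]
Step 4: insert ivv at [3, 13] -> counters=[0,0,1,1,0,0,0,0,3,0,0,0,0,2,1,0,0,0]
Step 5: insert ux at [13, 17] -> counters=[0,0,1,1,0,0,0,0,3,0,0,0,0,3,1,0,0,1]
Step 6: insert aq at [9, 12] -> counters=[0,0,1,1,0,0,0,0,3,1,0,0,1,3,1,0,0,1]
Step 7: insert nz at [1, 9] -> counters=[0,1,1,1,0,0,0,0,3,2,0,0,1,3,1,0,0,1]
Step 8: insert i at [1, 5] -> counters=[0,2,1,1,0,1,0,0,3,2,0,0,1,3,1,0,0,1]
Step 9: delete aq at [9, 12] -> counters=[0,2,1,1,0,1,0,0,3,1,0,0,0,3,1,0,0,1]
Step 10: delete i at [1, 5] -> counters=[0,1,1,1,0,0,0,0,3,1,0,0,0,3,1,0,0,1]
Step 11: delete nz at [1, 9] -> counters=[0,0,1,1,0,0,0,0,3,0,0,0,0,3,1,0,0,1]
Step 12: insert aq at [9, 12] -> counters=[0,0,1,1,0,0,0,0,3,1,0,0,1,3,1,0,0,1]
Step 13: insert gd at [2, 8] -> counters=[0,0,2,1,0,0,0,0,4,1,0,0,1,3,1,0,0,1]
Step 14: insert gd at [2, 8] -> counters=[0,0,3,1,0,0,0,0,5,1,0,0,1,3,1,0,0,1]
Step 15: delete gd at [2, 8] -> counters=[0,0,2,1,0,0,0,0,4,1,0,0,1,3,1,0,0,1]
Step 16: insert nz at [1, 9] -> counters=[0,1,2,1,0,0,0,0,4,2,0,0,1,3,1,0,0,1]
Step 17: delete ux at [13, 17] -> counters=[0,1,2,1,0,0,0,0,4,2,0,0,1,2,1,0,0,0]
Step 18: insert ivv at [3, 13] -> counters=[0,1,2,2,0,0,0,0,4,2,0,0,1,3,1,0,0,0]
Step 19: insert zgf at [8, 14] -> counters=[0,1,2,2,0,0,0,0,5,2,0,0,1,3,2,0,0,0]
Final counters=[0,1,2,2,0,0,0,0,5,2,0,0,1,3,2,0,0,0] -> counters[14]=2

Answer: 2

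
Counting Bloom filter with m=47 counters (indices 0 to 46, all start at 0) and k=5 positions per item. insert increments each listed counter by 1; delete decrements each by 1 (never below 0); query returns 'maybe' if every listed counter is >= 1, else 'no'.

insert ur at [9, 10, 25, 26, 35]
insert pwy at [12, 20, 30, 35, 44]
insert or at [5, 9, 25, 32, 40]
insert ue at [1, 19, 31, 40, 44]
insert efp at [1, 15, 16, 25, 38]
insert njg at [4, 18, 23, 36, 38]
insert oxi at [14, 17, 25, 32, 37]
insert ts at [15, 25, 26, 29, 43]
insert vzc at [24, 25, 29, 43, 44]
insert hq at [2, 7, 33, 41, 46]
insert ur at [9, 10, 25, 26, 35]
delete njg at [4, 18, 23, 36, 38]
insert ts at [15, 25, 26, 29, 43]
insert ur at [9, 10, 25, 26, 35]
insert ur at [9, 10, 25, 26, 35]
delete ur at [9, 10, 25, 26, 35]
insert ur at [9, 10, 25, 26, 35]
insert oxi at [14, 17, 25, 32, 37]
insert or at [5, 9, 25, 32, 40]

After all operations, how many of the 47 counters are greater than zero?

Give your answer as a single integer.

Step 1: insert ur at [9, 10, 25, 26, 35] -> counters=[0,0,0,0,0,0,0,0,0,1,1,0,0,0,0,0,0,0,0,0,0,0,0,0,0,1,1,0,0,0,0,0,0,0,0,1,0,0,0,0,0,0,0,0,0,0,0]
Step 2: insert pwy at [12, 20, 30, 35, 44] -> counters=[0,0,0,0,0,0,0,0,0,1,1,0,1,0,0,0,0,0,0,0,1,0,0,0,0,1,1,0,0,0,1,0,0,0,0,2,0,0,0,0,0,0,0,0,1,0,0]
Step 3: insert or at [5, 9, 25, 32, 40] -> counters=[0,0,0,0,0,1,0,0,0,2,1,0,1,0,0,0,0,0,0,0,1,0,0,0,0,2,1,0,0,0,1,0,1,0,0,2,0,0,0,0,1,0,0,0,1,0,0]
Step 4: insert ue at [1, 19, 31, 40, 44] -> counters=[0,1,0,0,0,1,0,0,0,2,1,0,1,0,0,0,0,0,0,1,1,0,0,0,0,2,1,0,0,0,1,1,1,0,0,2,0,0,0,0,2,0,0,0,2,0,0]
Step 5: insert efp at [1, 15, 16, 25, 38] -> counters=[0,2,0,0,0,1,0,0,0,2,1,0,1,0,0,1,1,0,0,1,1,0,0,0,0,3,1,0,0,0,1,1,1,0,0,2,0,0,1,0,2,0,0,0,2,0,0]
Step 6: insert njg at [4, 18, 23, 36, 38] -> counters=[0,2,0,0,1,1,0,0,0,2,1,0,1,0,0,1,1,0,1,1,1,0,0,1,0,3,1,0,0,0,1,1,1,0,0,2,1,0,2,0,2,0,0,0,2,0,0]
Step 7: insert oxi at [14, 17, 25, 32, 37] -> counters=[0,2,0,0,1,1,0,0,0,2,1,0,1,0,1,1,1,1,1,1,1,0,0,1,0,4,1,0,0,0,1,1,2,0,0,2,1,1,2,0,2,0,0,0,2,0,0]
Step 8: insert ts at [15, 25, 26, 29, 43] -> counters=[0,2,0,0,1,1,0,0,0,2,1,0,1,0,1,2,1,1,1,1,1,0,0,1,0,5,2,0,0,1,1,1,2,0,0,2,1,1,2,0,2,0,0,1,2,0,0]
Step 9: insert vzc at [24, 25, 29, 43, 44] -> counters=[0,2,0,0,1,1,0,0,0,2,1,0,1,0,1,2,1,1,1,1,1,0,0,1,1,6,2,0,0,2,1,1,2,0,0,2,1,1,2,0,2,0,0,2,3,0,0]
Step 10: insert hq at [2, 7, 33, 41, 46] -> counters=[0,2,1,0,1,1,0,1,0,2,1,0,1,0,1,2,1,1,1,1,1,0,0,1,1,6,2,0,0,2,1,1,2,1,0,2,1,1,2,0,2,1,0,2,3,0,1]
Step 11: insert ur at [9, 10, 25, 26, 35] -> counters=[0,2,1,0,1,1,0,1,0,3,2,0,1,0,1,2,1,1,1,1,1,0,0,1,1,7,3,0,0,2,1,1,2,1,0,3,1,1,2,0,2,1,0,2,3,0,1]
Step 12: delete njg at [4, 18, 23, 36, 38] -> counters=[0,2,1,0,0,1,0,1,0,3,2,0,1,0,1,2,1,1,0,1,1,0,0,0,1,7,3,0,0,2,1,1,2,1,0,3,0,1,1,0,2,1,0,2,3,0,1]
Step 13: insert ts at [15, 25, 26, 29, 43] -> counters=[0,2,1,0,0,1,0,1,0,3,2,0,1,0,1,3,1,1,0,1,1,0,0,0,1,8,4,0,0,3,1,1,2,1,0,3,0,1,1,0,2,1,0,3,3,0,1]
Step 14: insert ur at [9, 10, 25, 26, 35] -> counters=[0,2,1,0,0,1,0,1,0,4,3,0,1,0,1,3,1,1,0,1,1,0,0,0,1,9,5,0,0,3,1,1,2,1,0,4,0,1,1,0,2,1,0,3,3,0,1]
Step 15: insert ur at [9, 10, 25, 26, 35] -> counters=[0,2,1,0,0,1,0,1,0,5,4,0,1,0,1,3,1,1,0,1,1,0,0,0,1,10,6,0,0,3,1,1,2,1,0,5,0,1,1,0,2,1,0,3,3,0,1]
Step 16: delete ur at [9, 10, 25, 26, 35] -> counters=[0,2,1,0,0,1,0,1,0,4,3,0,1,0,1,3,1,1,0,1,1,0,0,0,1,9,5,0,0,3,1,1,2,1,0,4,0,1,1,0,2,1,0,3,3,0,1]
Step 17: insert ur at [9, 10, 25, 26, 35] -> counters=[0,2,1,0,0,1,0,1,0,5,4,0,1,0,1,3,1,1,0,1,1,0,0,0,1,10,6,0,0,3,1,1,2,1,0,5,0,1,1,0,2,1,0,3,3,0,1]
Step 18: insert oxi at [14, 17, 25, 32, 37] -> counters=[0,2,1,0,0,1,0,1,0,5,4,0,1,0,2,3,1,2,0,1,1,0,0,0,1,11,6,0,0,3,1,1,3,1,0,5,0,2,1,0,2,1,0,3,3,0,1]
Step 19: insert or at [5, 9, 25, 32, 40] -> counters=[0,2,1,0,0,2,0,1,0,6,4,0,1,0,2,3,1,2,0,1,1,0,0,0,1,12,6,0,0,3,1,1,4,1,0,5,0,2,1,0,3,1,0,3,3,0,1]
Final counters=[0,2,1,0,0,2,0,1,0,6,4,0,1,0,2,3,1,2,0,1,1,0,0,0,1,12,6,0,0,3,1,1,4,1,0,5,0,2,1,0,3,1,0,3,3,0,1] -> 29 nonzero

Answer: 29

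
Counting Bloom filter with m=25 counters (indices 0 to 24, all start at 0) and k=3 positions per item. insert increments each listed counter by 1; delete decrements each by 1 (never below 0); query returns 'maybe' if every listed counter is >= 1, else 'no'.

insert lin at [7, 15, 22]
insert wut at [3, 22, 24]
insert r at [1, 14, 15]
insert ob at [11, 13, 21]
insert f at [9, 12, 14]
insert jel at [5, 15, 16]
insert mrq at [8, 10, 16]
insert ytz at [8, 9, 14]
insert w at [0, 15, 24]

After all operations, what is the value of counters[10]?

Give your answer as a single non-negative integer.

Answer: 1

Derivation:
Step 1: insert lin at [7, 15, 22] -> counters=[0,0,0,0,0,0,0,1,0,0,0,0,0,0,0,1,0,0,0,0,0,0,1,0,0]
Step 2: insert wut at [3, 22, 24] -> counters=[0,0,0,1,0,0,0,1,0,0,0,0,0,0,0,1,0,0,0,0,0,0,2,0,1]
Step 3: insert r at [1, 14, 15] -> counters=[0,1,0,1,0,0,0,1,0,0,0,0,0,0,1,2,0,0,0,0,0,0,2,0,1]
Step 4: insert ob at [11, 13, 21] -> counters=[0,1,0,1,0,0,0,1,0,0,0,1,0,1,1,2,0,0,0,0,0,1,2,0,1]
Step 5: insert f at [9, 12, 14] -> counters=[0,1,0,1,0,0,0,1,0,1,0,1,1,1,2,2,0,0,0,0,0,1,2,0,1]
Step 6: insert jel at [5, 15, 16] -> counters=[0,1,0,1,0,1,0,1,0,1,0,1,1,1,2,3,1,0,0,0,0,1,2,0,1]
Step 7: insert mrq at [8, 10, 16] -> counters=[0,1,0,1,0,1,0,1,1,1,1,1,1,1,2,3,2,0,0,0,0,1,2,0,1]
Step 8: insert ytz at [8, 9, 14] -> counters=[0,1,0,1,0,1,0,1,2,2,1,1,1,1,3,3,2,0,0,0,0,1,2,0,1]
Step 9: insert w at [0, 15, 24] -> counters=[1,1,0,1,0,1,0,1,2,2,1,1,1,1,3,4,2,0,0,0,0,1,2,0,2]
Final counters=[1,1,0,1,0,1,0,1,2,2,1,1,1,1,3,4,2,0,0,0,0,1,2,0,2] -> counters[10]=1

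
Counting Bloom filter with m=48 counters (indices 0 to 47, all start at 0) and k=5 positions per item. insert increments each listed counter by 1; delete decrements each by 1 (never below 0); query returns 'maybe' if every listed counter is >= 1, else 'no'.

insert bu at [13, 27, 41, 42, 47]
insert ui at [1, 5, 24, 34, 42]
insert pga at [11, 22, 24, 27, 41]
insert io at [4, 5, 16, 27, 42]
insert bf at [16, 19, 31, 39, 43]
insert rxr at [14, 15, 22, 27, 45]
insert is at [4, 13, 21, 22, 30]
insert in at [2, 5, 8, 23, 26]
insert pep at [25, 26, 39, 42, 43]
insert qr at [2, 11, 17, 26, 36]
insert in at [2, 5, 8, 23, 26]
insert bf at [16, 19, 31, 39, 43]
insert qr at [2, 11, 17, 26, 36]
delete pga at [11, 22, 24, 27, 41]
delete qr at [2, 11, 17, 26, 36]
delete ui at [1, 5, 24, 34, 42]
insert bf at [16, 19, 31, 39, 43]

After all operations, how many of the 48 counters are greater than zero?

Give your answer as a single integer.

Step 1: insert bu at [13, 27, 41, 42, 47] -> counters=[0,0,0,0,0,0,0,0,0,0,0,0,0,1,0,0,0,0,0,0,0,0,0,0,0,0,0,1,0,0,0,0,0,0,0,0,0,0,0,0,0,1,1,0,0,0,0,1]
Step 2: insert ui at [1, 5, 24, 34, 42] -> counters=[0,1,0,0,0,1,0,0,0,0,0,0,0,1,0,0,0,0,0,0,0,0,0,0,1,0,0,1,0,0,0,0,0,0,1,0,0,0,0,0,0,1,2,0,0,0,0,1]
Step 3: insert pga at [11, 22, 24, 27, 41] -> counters=[0,1,0,0,0,1,0,0,0,0,0,1,0,1,0,0,0,0,0,0,0,0,1,0,2,0,0,2,0,0,0,0,0,0,1,0,0,0,0,0,0,2,2,0,0,0,0,1]
Step 4: insert io at [4, 5, 16, 27, 42] -> counters=[0,1,0,0,1,2,0,0,0,0,0,1,0,1,0,0,1,0,0,0,0,0,1,0,2,0,0,3,0,0,0,0,0,0,1,0,0,0,0,0,0,2,3,0,0,0,0,1]
Step 5: insert bf at [16, 19, 31, 39, 43] -> counters=[0,1,0,0,1,2,0,0,0,0,0,1,0,1,0,0,2,0,0,1,0,0,1,0,2,0,0,3,0,0,0,1,0,0,1,0,0,0,0,1,0,2,3,1,0,0,0,1]
Step 6: insert rxr at [14, 15, 22, 27, 45] -> counters=[0,1,0,0,1,2,0,0,0,0,0,1,0,1,1,1,2,0,0,1,0,0,2,0,2,0,0,4,0,0,0,1,0,0,1,0,0,0,0,1,0,2,3,1,0,1,0,1]
Step 7: insert is at [4, 13, 21, 22, 30] -> counters=[0,1,0,0,2,2,0,0,0,0,0,1,0,2,1,1,2,0,0,1,0,1,3,0,2,0,0,4,0,0,1,1,0,0,1,0,0,0,0,1,0,2,3,1,0,1,0,1]
Step 8: insert in at [2, 5, 8, 23, 26] -> counters=[0,1,1,0,2,3,0,0,1,0,0,1,0,2,1,1,2,0,0,1,0,1,3,1,2,0,1,4,0,0,1,1,0,0,1,0,0,0,0,1,0,2,3,1,0,1,0,1]
Step 9: insert pep at [25, 26, 39, 42, 43] -> counters=[0,1,1,0,2,3,0,0,1,0,0,1,0,2,1,1,2,0,0,1,0,1,3,1,2,1,2,4,0,0,1,1,0,0,1,0,0,0,0,2,0,2,4,2,0,1,0,1]
Step 10: insert qr at [2, 11, 17, 26, 36] -> counters=[0,1,2,0,2,3,0,0,1,0,0,2,0,2,1,1,2,1,0,1,0,1,3,1,2,1,3,4,0,0,1,1,0,0,1,0,1,0,0,2,0,2,4,2,0,1,0,1]
Step 11: insert in at [2, 5, 8, 23, 26] -> counters=[0,1,3,0,2,4,0,0,2,0,0,2,0,2,1,1,2,1,0,1,0,1,3,2,2,1,4,4,0,0,1,1,0,0,1,0,1,0,0,2,0,2,4,2,0,1,0,1]
Step 12: insert bf at [16, 19, 31, 39, 43] -> counters=[0,1,3,0,2,4,0,0,2,0,0,2,0,2,1,1,3,1,0,2,0,1,3,2,2,1,4,4,0,0,1,2,0,0,1,0,1,0,0,3,0,2,4,3,0,1,0,1]
Step 13: insert qr at [2, 11, 17, 26, 36] -> counters=[0,1,4,0,2,4,0,0,2,0,0,3,0,2,1,1,3,2,0,2,0,1,3,2,2,1,5,4,0,0,1,2,0,0,1,0,2,0,0,3,0,2,4,3,0,1,0,1]
Step 14: delete pga at [11, 22, 24, 27, 41] -> counters=[0,1,4,0,2,4,0,0,2,0,0,2,0,2,1,1,3,2,0,2,0,1,2,2,1,1,5,3,0,0,1,2,0,0,1,0,2,0,0,3,0,1,4,3,0,1,0,1]
Step 15: delete qr at [2, 11, 17, 26, 36] -> counters=[0,1,3,0,2,4,0,0,2,0,0,1,0,2,1,1,3,1,0,2,0,1,2,2,1,1,4,3,0,0,1,2,0,0,1,0,1,0,0,3,0,1,4,3,0,1,0,1]
Step 16: delete ui at [1, 5, 24, 34, 42] -> counters=[0,0,3,0,2,3,0,0,2,0,0,1,0,2,1,1,3,1,0,2,0,1,2,2,0,1,4,3,0,0,1,2,0,0,0,0,1,0,0,3,0,1,3,3,0,1,0,1]
Step 17: insert bf at [16, 19, 31, 39, 43] -> counters=[0,0,3,0,2,3,0,0,2,0,0,1,0,2,1,1,4,1,0,3,0,1,2,2,0,1,4,3,0,0,1,3,0,0,0,0,1,0,0,4,0,1,3,4,0,1,0,1]
Final counters=[0,0,3,0,2,3,0,0,2,0,0,1,0,2,1,1,4,1,0,3,0,1,2,2,0,1,4,3,0,0,1,3,0,0,0,0,1,0,0,4,0,1,3,4,0,1,0,1] -> 26 nonzero

Answer: 26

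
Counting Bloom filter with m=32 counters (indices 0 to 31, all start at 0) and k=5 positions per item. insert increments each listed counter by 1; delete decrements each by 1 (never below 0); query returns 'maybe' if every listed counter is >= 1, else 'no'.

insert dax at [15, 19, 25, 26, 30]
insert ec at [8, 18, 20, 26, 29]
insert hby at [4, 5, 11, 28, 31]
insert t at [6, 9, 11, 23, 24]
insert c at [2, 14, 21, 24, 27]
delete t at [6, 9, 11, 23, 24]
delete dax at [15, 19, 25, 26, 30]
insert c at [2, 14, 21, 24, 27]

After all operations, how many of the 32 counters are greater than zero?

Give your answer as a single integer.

Step 1: insert dax at [15, 19, 25, 26, 30] -> counters=[0,0,0,0,0,0,0,0,0,0,0,0,0,0,0,1,0,0,0,1,0,0,0,0,0,1,1,0,0,0,1,0]
Step 2: insert ec at [8, 18, 20, 26, 29] -> counters=[0,0,0,0,0,0,0,0,1,0,0,0,0,0,0,1,0,0,1,1,1,0,0,0,0,1,2,0,0,1,1,0]
Step 3: insert hby at [4, 5, 11, 28, 31] -> counters=[0,0,0,0,1,1,0,0,1,0,0,1,0,0,0,1,0,0,1,1,1,0,0,0,0,1,2,0,1,1,1,1]
Step 4: insert t at [6, 9, 11, 23, 24] -> counters=[0,0,0,0,1,1,1,0,1,1,0,2,0,0,0,1,0,0,1,1,1,0,0,1,1,1,2,0,1,1,1,1]
Step 5: insert c at [2, 14, 21, 24, 27] -> counters=[0,0,1,0,1,1,1,0,1,1,0,2,0,0,1,1,0,0,1,1,1,1,0,1,2,1,2,1,1,1,1,1]
Step 6: delete t at [6, 9, 11, 23, 24] -> counters=[0,0,1,0,1,1,0,0,1,0,0,1,0,0,1,1,0,0,1,1,1,1,0,0,1,1,2,1,1,1,1,1]
Step 7: delete dax at [15, 19, 25, 26, 30] -> counters=[0,0,1,0,1,1,0,0,1,0,0,1,0,0,1,0,0,0,1,0,1,1,0,0,1,0,1,1,1,1,0,1]
Step 8: insert c at [2, 14, 21, 24, 27] -> counters=[0,0,2,0,1,1,0,0,1,0,0,1,0,0,2,0,0,0,1,0,1,2,0,0,2,0,1,2,1,1,0,1]
Final counters=[0,0,2,0,1,1,0,0,1,0,0,1,0,0,2,0,0,0,1,0,1,2,0,0,2,0,1,2,1,1,0,1] -> 15 nonzero

Answer: 15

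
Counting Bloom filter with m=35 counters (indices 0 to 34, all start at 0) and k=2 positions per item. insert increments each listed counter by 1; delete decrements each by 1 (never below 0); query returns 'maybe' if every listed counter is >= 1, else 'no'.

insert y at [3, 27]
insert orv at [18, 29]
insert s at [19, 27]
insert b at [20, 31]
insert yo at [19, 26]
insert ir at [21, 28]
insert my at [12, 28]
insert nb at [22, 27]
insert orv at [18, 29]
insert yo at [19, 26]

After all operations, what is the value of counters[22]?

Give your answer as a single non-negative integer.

Step 1: insert y at [3, 27] -> counters=[0,0,0,1,0,0,0,0,0,0,0,0,0,0,0,0,0,0,0,0,0,0,0,0,0,0,0,1,0,0,0,0,0,0,0]
Step 2: insert orv at [18, 29] -> counters=[0,0,0,1,0,0,0,0,0,0,0,0,0,0,0,0,0,0,1,0,0,0,0,0,0,0,0,1,0,1,0,0,0,0,0]
Step 3: insert s at [19, 27] -> counters=[0,0,0,1,0,0,0,0,0,0,0,0,0,0,0,0,0,0,1,1,0,0,0,0,0,0,0,2,0,1,0,0,0,0,0]
Step 4: insert b at [20, 31] -> counters=[0,0,0,1,0,0,0,0,0,0,0,0,0,0,0,0,0,0,1,1,1,0,0,0,0,0,0,2,0,1,0,1,0,0,0]
Step 5: insert yo at [19, 26] -> counters=[0,0,0,1,0,0,0,0,0,0,0,0,0,0,0,0,0,0,1,2,1,0,0,0,0,0,1,2,0,1,0,1,0,0,0]
Step 6: insert ir at [21, 28] -> counters=[0,0,0,1,0,0,0,0,0,0,0,0,0,0,0,0,0,0,1,2,1,1,0,0,0,0,1,2,1,1,0,1,0,0,0]
Step 7: insert my at [12, 28] -> counters=[0,0,0,1,0,0,0,0,0,0,0,0,1,0,0,0,0,0,1,2,1,1,0,0,0,0,1,2,2,1,0,1,0,0,0]
Step 8: insert nb at [22, 27] -> counters=[0,0,0,1,0,0,0,0,0,0,0,0,1,0,0,0,0,0,1,2,1,1,1,0,0,0,1,3,2,1,0,1,0,0,0]
Step 9: insert orv at [18, 29] -> counters=[0,0,0,1,0,0,0,0,0,0,0,0,1,0,0,0,0,0,2,2,1,1,1,0,0,0,1,3,2,2,0,1,0,0,0]
Step 10: insert yo at [19, 26] -> counters=[0,0,0,1,0,0,0,0,0,0,0,0,1,0,0,0,0,0,2,3,1,1,1,0,0,0,2,3,2,2,0,1,0,0,0]
Final counters=[0,0,0,1,0,0,0,0,0,0,0,0,1,0,0,0,0,0,2,3,1,1,1,0,0,0,2,3,2,2,0,1,0,0,0] -> counters[22]=1

Answer: 1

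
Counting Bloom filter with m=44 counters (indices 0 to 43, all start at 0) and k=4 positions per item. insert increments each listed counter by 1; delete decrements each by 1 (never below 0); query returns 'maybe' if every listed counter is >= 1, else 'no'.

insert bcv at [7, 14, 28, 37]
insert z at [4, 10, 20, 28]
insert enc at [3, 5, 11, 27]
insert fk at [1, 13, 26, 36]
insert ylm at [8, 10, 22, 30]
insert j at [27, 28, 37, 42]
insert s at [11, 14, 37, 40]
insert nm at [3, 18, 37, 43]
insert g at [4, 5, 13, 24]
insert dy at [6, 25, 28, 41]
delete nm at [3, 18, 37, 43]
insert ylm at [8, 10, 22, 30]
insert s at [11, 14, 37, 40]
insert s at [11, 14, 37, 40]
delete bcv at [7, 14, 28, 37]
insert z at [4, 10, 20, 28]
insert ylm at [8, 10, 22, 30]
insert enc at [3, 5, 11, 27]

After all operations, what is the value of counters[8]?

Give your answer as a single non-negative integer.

Step 1: insert bcv at [7, 14, 28, 37] -> counters=[0,0,0,0,0,0,0,1,0,0,0,0,0,0,1,0,0,0,0,0,0,0,0,0,0,0,0,0,1,0,0,0,0,0,0,0,0,1,0,0,0,0,0,0]
Step 2: insert z at [4, 10, 20, 28] -> counters=[0,0,0,0,1,0,0,1,0,0,1,0,0,0,1,0,0,0,0,0,1,0,0,0,0,0,0,0,2,0,0,0,0,0,0,0,0,1,0,0,0,0,0,0]
Step 3: insert enc at [3, 5, 11, 27] -> counters=[0,0,0,1,1,1,0,1,0,0,1,1,0,0,1,0,0,0,0,0,1,0,0,0,0,0,0,1,2,0,0,0,0,0,0,0,0,1,0,0,0,0,0,0]
Step 4: insert fk at [1, 13, 26, 36] -> counters=[0,1,0,1,1,1,0,1,0,0,1,1,0,1,1,0,0,0,0,0,1,0,0,0,0,0,1,1,2,0,0,0,0,0,0,0,1,1,0,0,0,0,0,0]
Step 5: insert ylm at [8, 10, 22, 30] -> counters=[0,1,0,1,1,1,0,1,1,0,2,1,0,1,1,0,0,0,0,0,1,0,1,0,0,0,1,1,2,0,1,0,0,0,0,0,1,1,0,0,0,0,0,0]
Step 6: insert j at [27, 28, 37, 42] -> counters=[0,1,0,1,1,1,0,1,1,0,2,1,0,1,1,0,0,0,0,0,1,0,1,0,0,0,1,2,3,0,1,0,0,0,0,0,1,2,0,0,0,0,1,0]
Step 7: insert s at [11, 14, 37, 40] -> counters=[0,1,0,1,1,1,0,1,1,0,2,2,0,1,2,0,0,0,0,0,1,0,1,0,0,0,1,2,3,0,1,0,0,0,0,0,1,3,0,0,1,0,1,0]
Step 8: insert nm at [3, 18, 37, 43] -> counters=[0,1,0,2,1,1,0,1,1,0,2,2,0,1,2,0,0,0,1,0,1,0,1,0,0,0,1,2,3,0,1,0,0,0,0,0,1,4,0,0,1,0,1,1]
Step 9: insert g at [4, 5, 13, 24] -> counters=[0,1,0,2,2,2,0,1,1,0,2,2,0,2,2,0,0,0,1,0,1,0,1,0,1,0,1,2,3,0,1,0,0,0,0,0,1,4,0,0,1,0,1,1]
Step 10: insert dy at [6, 25, 28, 41] -> counters=[0,1,0,2,2,2,1,1,1,0,2,2,0,2,2,0,0,0,1,0,1,0,1,0,1,1,1,2,4,0,1,0,0,0,0,0,1,4,0,0,1,1,1,1]
Step 11: delete nm at [3, 18, 37, 43] -> counters=[0,1,0,1,2,2,1,1,1,0,2,2,0,2,2,0,0,0,0,0,1,0,1,0,1,1,1,2,4,0,1,0,0,0,0,0,1,3,0,0,1,1,1,0]
Step 12: insert ylm at [8, 10, 22, 30] -> counters=[0,1,0,1,2,2,1,1,2,0,3,2,0,2,2,0,0,0,0,0,1,0,2,0,1,1,1,2,4,0,2,0,0,0,0,0,1,3,0,0,1,1,1,0]
Step 13: insert s at [11, 14, 37, 40] -> counters=[0,1,0,1,2,2,1,1,2,0,3,3,0,2,3,0,0,0,0,0,1,0,2,0,1,1,1,2,4,0,2,0,0,0,0,0,1,4,0,0,2,1,1,0]
Step 14: insert s at [11, 14, 37, 40] -> counters=[0,1,0,1,2,2,1,1,2,0,3,4,0,2,4,0,0,0,0,0,1,0,2,0,1,1,1,2,4,0,2,0,0,0,0,0,1,5,0,0,3,1,1,0]
Step 15: delete bcv at [7, 14, 28, 37] -> counters=[0,1,0,1,2,2,1,0,2,0,3,4,0,2,3,0,0,0,0,0,1,0,2,0,1,1,1,2,3,0,2,0,0,0,0,0,1,4,0,0,3,1,1,0]
Step 16: insert z at [4, 10, 20, 28] -> counters=[0,1,0,1,3,2,1,0,2,0,4,4,0,2,3,0,0,0,0,0,2,0,2,0,1,1,1,2,4,0,2,0,0,0,0,0,1,4,0,0,3,1,1,0]
Step 17: insert ylm at [8, 10, 22, 30] -> counters=[0,1,0,1,3,2,1,0,3,0,5,4,0,2,3,0,0,0,0,0,2,0,3,0,1,1,1,2,4,0,3,0,0,0,0,0,1,4,0,0,3,1,1,0]
Step 18: insert enc at [3, 5, 11, 27] -> counters=[0,1,0,2,3,3,1,0,3,0,5,5,0,2,3,0,0,0,0,0,2,0,3,0,1,1,1,3,4,0,3,0,0,0,0,0,1,4,0,0,3,1,1,0]
Final counters=[0,1,0,2,3,3,1,0,3,0,5,5,0,2,3,0,0,0,0,0,2,0,3,0,1,1,1,3,4,0,3,0,0,0,0,0,1,4,0,0,3,1,1,0] -> counters[8]=3

Answer: 3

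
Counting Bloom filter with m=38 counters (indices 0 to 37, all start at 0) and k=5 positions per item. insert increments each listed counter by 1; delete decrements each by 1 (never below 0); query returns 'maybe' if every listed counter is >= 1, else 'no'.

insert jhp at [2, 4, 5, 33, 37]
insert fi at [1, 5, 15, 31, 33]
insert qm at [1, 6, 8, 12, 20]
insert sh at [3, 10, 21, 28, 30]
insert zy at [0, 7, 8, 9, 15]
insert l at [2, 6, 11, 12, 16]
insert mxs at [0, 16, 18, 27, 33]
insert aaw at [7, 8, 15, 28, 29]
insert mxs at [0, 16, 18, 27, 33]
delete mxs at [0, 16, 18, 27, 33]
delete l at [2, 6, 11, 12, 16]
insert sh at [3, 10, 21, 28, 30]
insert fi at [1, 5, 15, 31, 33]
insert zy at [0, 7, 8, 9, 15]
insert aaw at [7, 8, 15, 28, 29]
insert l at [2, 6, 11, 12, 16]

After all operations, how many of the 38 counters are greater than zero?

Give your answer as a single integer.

Answer: 25

Derivation:
Step 1: insert jhp at [2, 4, 5, 33, 37] -> counters=[0,0,1,0,1,1,0,0,0,0,0,0,0,0,0,0,0,0,0,0,0,0,0,0,0,0,0,0,0,0,0,0,0,1,0,0,0,1]
Step 2: insert fi at [1, 5, 15, 31, 33] -> counters=[0,1,1,0,1,2,0,0,0,0,0,0,0,0,0,1,0,0,0,0,0,0,0,0,0,0,0,0,0,0,0,1,0,2,0,0,0,1]
Step 3: insert qm at [1, 6, 8, 12, 20] -> counters=[0,2,1,0,1,2,1,0,1,0,0,0,1,0,0,1,0,0,0,0,1,0,0,0,0,0,0,0,0,0,0,1,0,2,0,0,0,1]
Step 4: insert sh at [3, 10, 21, 28, 30] -> counters=[0,2,1,1,1,2,1,0,1,0,1,0,1,0,0,1,0,0,0,0,1,1,0,0,0,0,0,0,1,0,1,1,0,2,0,0,0,1]
Step 5: insert zy at [0, 7, 8, 9, 15] -> counters=[1,2,1,1,1,2,1,1,2,1,1,0,1,0,0,2,0,0,0,0,1,1,0,0,0,0,0,0,1,0,1,1,0,2,0,0,0,1]
Step 6: insert l at [2, 6, 11, 12, 16] -> counters=[1,2,2,1,1,2,2,1,2,1,1,1,2,0,0,2,1,0,0,0,1,1,0,0,0,0,0,0,1,0,1,1,0,2,0,0,0,1]
Step 7: insert mxs at [0, 16, 18, 27, 33] -> counters=[2,2,2,1,1,2,2,1,2,1,1,1,2,0,0,2,2,0,1,0,1,1,0,0,0,0,0,1,1,0,1,1,0,3,0,0,0,1]
Step 8: insert aaw at [7, 8, 15, 28, 29] -> counters=[2,2,2,1,1,2,2,2,3,1,1,1,2,0,0,3,2,0,1,0,1,1,0,0,0,0,0,1,2,1,1,1,0,3,0,0,0,1]
Step 9: insert mxs at [0, 16, 18, 27, 33] -> counters=[3,2,2,1,1,2,2,2,3,1,1,1,2,0,0,3,3,0,2,0,1,1,0,0,0,0,0,2,2,1,1,1,0,4,0,0,0,1]
Step 10: delete mxs at [0, 16, 18, 27, 33] -> counters=[2,2,2,1,1,2,2,2,3,1,1,1,2,0,0,3,2,0,1,0,1,1,0,0,0,0,0,1,2,1,1,1,0,3,0,0,0,1]
Step 11: delete l at [2, 6, 11, 12, 16] -> counters=[2,2,1,1,1,2,1,2,3,1,1,0,1,0,0,3,1,0,1,0,1,1,0,0,0,0,0,1,2,1,1,1,0,3,0,0,0,1]
Step 12: insert sh at [3, 10, 21, 28, 30] -> counters=[2,2,1,2,1,2,1,2,3,1,2,0,1,0,0,3,1,0,1,0,1,2,0,0,0,0,0,1,3,1,2,1,0,3,0,0,0,1]
Step 13: insert fi at [1, 5, 15, 31, 33] -> counters=[2,3,1,2,1,3,1,2,3,1,2,0,1,0,0,4,1,0,1,0,1,2,0,0,0,0,0,1,3,1,2,2,0,4,0,0,0,1]
Step 14: insert zy at [0, 7, 8, 9, 15] -> counters=[3,3,1,2,1,3,1,3,4,2,2,0,1,0,0,5,1,0,1,0,1,2,0,0,0,0,0,1,3,1,2,2,0,4,0,0,0,1]
Step 15: insert aaw at [7, 8, 15, 28, 29] -> counters=[3,3,1,2,1,3,1,4,5,2,2,0,1,0,0,6,1,0,1,0,1,2,0,0,0,0,0,1,4,2,2,2,0,4,0,0,0,1]
Step 16: insert l at [2, 6, 11, 12, 16] -> counters=[3,3,2,2,1,3,2,4,5,2,2,1,2,0,0,6,2,0,1,0,1,2,0,0,0,0,0,1,4,2,2,2,0,4,0,0,0,1]
Final counters=[3,3,2,2,1,3,2,4,5,2,2,1,2,0,0,6,2,0,1,0,1,2,0,0,0,0,0,1,4,2,2,2,0,4,0,0,0,1] -> 25 nonzero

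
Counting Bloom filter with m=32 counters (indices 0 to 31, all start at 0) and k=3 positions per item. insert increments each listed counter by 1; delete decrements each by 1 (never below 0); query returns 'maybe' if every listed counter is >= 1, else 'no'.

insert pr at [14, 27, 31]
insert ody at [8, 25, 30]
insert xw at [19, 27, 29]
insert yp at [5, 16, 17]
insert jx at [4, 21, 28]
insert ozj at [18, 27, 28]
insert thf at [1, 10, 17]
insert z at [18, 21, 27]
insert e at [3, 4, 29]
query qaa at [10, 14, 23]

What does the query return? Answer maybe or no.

Step 1: insert pr at [14, 27, 31] -> counters=[0,0,0,0,0,0,0,0,0,0,0,0,0,0,1,0,0,0,0,0,0,0,0,0,0,0,0,1,0,0,0,1]
Step 2: insert ody at [8, 25, 30] -> counters=[0,0,0,0,0,0,0,0,1,0,0,0,0,0,1,0,0,0,0,0,0,0,0,0,0,1,0,1,0,0,1,1]
Step 3: insert xw at [19, 27, 29] -> counters=[0,0,0,0,0,0,0,0,1,0,0,0,0,0,1,0,0,0,0,1,0,0,0,0,0,1,0,2,0,1,1,1]
Step 4: insert yp at [5, 16, 17] -> counters=[0,0,0,0,0,1,0,0,1,0,0,0,0,0,1,0,1,1,0,1,0,0,0,0,0,1,0,2,0,1,1,1]
Step 5: insert jx at [4, 21, 28] -> counters=[0,0,0,0,1,1,0,0,1,0,0,0,0,0,1,0,1,1,0,1,0,1,0,0,0,1,0,2,1,1,1,1]
Step 6: insert ozj at [18, 27, 28] -> counters=[0,0,0,0,1,1,0,0,1,0,0,0,0,0,1,0,1,1,1,1,0,1,0,0,0,1,0,3,2,1,1,1]
Step 7: insert thf at [1, 10, 17] -> counters=[0,1,0,0,1,1,0,0,1,0,1,0,0,0,1,0,1,2,1,1,0,1,0,0,0,1,0,3,2,1,1,1]
Step 8: insert z at [18, 21, 27] -> counters=[0,1,0,0,1,1,0,0,1,0,1,0,0,0,1,0,1,2,2,1,0,2,0,0,0,1,0,4,2,1,1,1]
Step 9: insert e at [3, 4, 29] -> counters=[0,1,0,1,2,1,0,0,1,0,1,0,0,0,1,0,1,2,2,1,0,2,0,0,0,1,0,4,2,2,1,1]
Query qaa: check counters[10]=1 counters[14]=1 counters[23]=0 -> no

Answer: no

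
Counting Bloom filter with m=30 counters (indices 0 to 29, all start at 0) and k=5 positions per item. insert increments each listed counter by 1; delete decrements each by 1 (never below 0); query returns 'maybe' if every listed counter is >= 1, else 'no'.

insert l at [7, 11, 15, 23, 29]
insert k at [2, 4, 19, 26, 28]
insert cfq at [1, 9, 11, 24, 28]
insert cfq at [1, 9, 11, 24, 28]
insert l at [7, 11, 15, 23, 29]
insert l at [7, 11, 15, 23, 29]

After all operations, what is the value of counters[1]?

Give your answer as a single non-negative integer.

Answer: 2

Derivation:
Step 1: insert l at [7, 11, 15, 23, 29] -> counters=[0,0,0,0,0,0,0,1,0,0,0,1,0,0,0,1,0,0,0,0,0,0,0,1,0,0,0,0,0,1]
Step 2: insert k at [2, 4, 19, 26, 28] -> counters=[0,0,1,0,1,0,0,1,0,0,0,1,0,0,0,1,0,0,0,1,0,0,0,1,0,0,1,0,1,1]
Step 3: insert cfq at [1, 9, 11, 24, 28] -> counters=[0,1,1,0,1,0,0,1,0,1,0,2,0,0,0,1,0,0,0,1,0,0,0,1,1,0,1,0,2,1]
Step 4: insert cfq at [1, 9, 11, 24, 28] -> counters=[0,2,1,0,1,0,0,1,0,2,0,3,0,0,0,1,0,0,0,1,0,0,0,1,2,0,1,0,3,1]
Step 5: insert l at [7, 11, 15, 23, 29] -> counters=[0,2,1,0,1,0,0,2,0,2,0,4,0,0,0,2,0,0,0,1,0,0,0,2,2,0,1,0,3,2]
Step 6: insert l at [7, 11, 15, 23, 29] -> counters=[0,2,1,0,1,0,0,3,0,2,0,5,0,0,0,3,0,0,0,1,0,0,0,3,2,0,1,0,3,3]
Final counters=[0,2,1,0,1,0,0,3,0,2,0,5,0,0,0,3,0,0,0,1,0,0,0,3,2,0,1,0,3,3] -> counters[1]=2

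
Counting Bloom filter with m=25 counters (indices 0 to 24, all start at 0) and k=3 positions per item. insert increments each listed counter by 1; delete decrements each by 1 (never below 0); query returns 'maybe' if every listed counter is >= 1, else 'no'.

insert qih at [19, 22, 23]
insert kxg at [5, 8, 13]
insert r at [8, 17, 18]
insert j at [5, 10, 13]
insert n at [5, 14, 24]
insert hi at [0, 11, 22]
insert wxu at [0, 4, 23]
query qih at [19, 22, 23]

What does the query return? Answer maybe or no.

Step 1: insert qih at [19, 22, 23] -> counters=[0,0,0,0,0,0,0,0,0,0,0,0,0,0,0,0,0,0,0,1,0,0,1,1,0]
Step 2: insert kxg at [5, 8, 13] -> counters=[0,0,0,0,0,1,0,0,1,0,0,0,0,1,0,0,0,0,0,1,0,0,1,1,0]
Step 3: insert r at [8, 17, 18] -> counters=[0,0,0,0,0,1,0,0,2,0,0,0,0,1,0,0,0,1,1,1,0,0,1,1,0]
Step 4: insert j at [5, 10, 13] -> counters=[0,0,0,0,0,2,0,0,2,0,1,0,0,2,0,0,0,1,1,1,0,0,1,1,0]
Step 5: insert n at [5, 14, 24] -> counters=[0,0,0,0,0,3,0,0,2,0,1,0,0,2,1,0,0,1,1,1,0,0,1,1,1]
Step 6: insert hi at [0, 11, 22] -> counters=[1,0,0,0,0,3,0,0,2,0,1,1,0,2,1,0,0,1,1,1,0,0,2,1,1]
Step 7: insert wxu at [0, 4, 23] -> counters=[2,0,0,0,1,3,0,0,2,0,1,1,0,2,1,0,0,1,1,1,0,0,2,2,1]
Query qih: check counters[19]=1 counters[22]=2 counters[23]=2 -> maybe

Answer: maybe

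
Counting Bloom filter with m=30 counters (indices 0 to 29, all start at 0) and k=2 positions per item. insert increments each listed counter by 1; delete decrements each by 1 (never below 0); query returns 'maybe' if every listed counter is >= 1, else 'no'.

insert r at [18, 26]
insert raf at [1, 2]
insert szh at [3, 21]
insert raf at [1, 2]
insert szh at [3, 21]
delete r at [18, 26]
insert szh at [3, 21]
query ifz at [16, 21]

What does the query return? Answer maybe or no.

Step 1: insert r at [18, 26] -> counters=[0,0,0,0,0,0,0,0,0,0,0,0,0,0,0,0,0,0,1,0,0,0,0,0,0,0,1,0,0,0]
Step 2: insert raf at [1, 2] -> counters=[0,1,1,0,0,0,0,0,0,0,0,0,0,0,0,0,0,0,1,0,0,0,0,0,0,0,1,0,0,0]
Step 3: insert szh at [3, 21] -> counters=[0,1,1,1,0,0,0,0,0,0,0,0,0,0,0,0,0,0,1,0,0,1,0,0,0,0,1,0,0,0]
Step 4: insert raf at [1, 2] -> counters=[0,2,2,1,0,0,0,0,0,0,0,0,0,0,0,0,0,0,1,0,0,1,0,0,0,0,1,0,0,0]
Step 5: insert szh at [3, 21] -> counters=[0,2,2,2,0,0,0,0,0,0,0,0,0,0,0,0,0,0,1,0,0,2,0,0,0,0,1,0,0,0]
Step 6: delete r at [18, 26] -> counters=[0,2,2,2,0,0,0,0,0,0,0,0,0,0,0,0,0,0,0,0,0,2,0,0,0,0,0,0,0,0]
Step 7: insert szh at [3, 21] -> counters=[0,2,2,3,0,0,0,0,0,0,0,0,0,0,0,0,0,0,0,0,0,3,0,0,0,0,0,0,0,0]
Query ifz: check counters[16]=0 counters[21]=3 -> no

Answer: no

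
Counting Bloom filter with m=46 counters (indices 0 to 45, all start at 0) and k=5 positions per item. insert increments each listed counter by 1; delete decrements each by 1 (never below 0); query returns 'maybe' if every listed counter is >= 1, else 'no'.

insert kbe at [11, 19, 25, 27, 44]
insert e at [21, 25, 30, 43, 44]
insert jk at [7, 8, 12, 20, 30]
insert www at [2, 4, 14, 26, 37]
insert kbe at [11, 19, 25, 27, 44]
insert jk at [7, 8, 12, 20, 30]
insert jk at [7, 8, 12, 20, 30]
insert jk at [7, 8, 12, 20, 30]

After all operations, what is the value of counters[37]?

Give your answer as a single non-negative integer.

Step 1: insert kbe at [11, 19, 25, 27, 44] -> counters=[0,0,0,0,0,0,0,0,0,0,0,1,0,0,0,0,0,0,0,1,0,0,0,0,0,1,0,1,0,0,0,0,0,0,0,0,0,0,0,0,0,0,0,0,1,0]
Step 2: insert e at [21, 25, 30, 43, 44] -> counters=[0,0,0,0,0,0,0,0,0,0,0,1,0,0,0,0,0,0,0,1,0,1,0,0,0,2,0,1,0,0,1,0,0,0,0,0,0,0,0,0,0,0,0,1,2,0]
Step 3: insert jk at [7, 8, 12, 20, 30] -> counters=[0,0,0,0,0,0,0,1,1,0,0,1,1,0,0,0,0,0,0,1,1,1,0,0,0,2,0,1,0,0,2,0,0,0,0,0,0,0,0,0,0,0,0,1,2,0]
Step 4: insert www at [2, 4, 14, 26, 37] -> counters=[0,0,1,0,1,0,0,1,1,0,0,1,1,0,1,0,0,0,0,1,1,1,0,0,0,2,1,1,0,0,2,0,0,0,0,0,0,1,0,0,0,0,0,1,2,0]
Step 5: insert kbe at [11, 19, 25, 27, 44] -> counters=[0,0,1,0,1,0,0,1,1,0,0,2,1,0,1,0,0,0,0,2,1,1,0,0,0,3,1,2,0,0,2,0,0,0,0,0,0,1,0,0,0,0,0,1,3,0]
Step 6: insert jk at [7, 8, 12, 20, 30] -> counters=[0,0,1,0,1,0,0,2,2,0,0,2,2,0,1,0,0,0,0,2,2,1,0,0,0,3,1,2,0,0,3,0,0,0,0,0,0,1,0,0,0,0,0,1,3,0]
Step 7: insert jk at [7, 8, 12, 20, 30] -> counters=[0,0,1,0,1,0,0,3,3,0,0,2,3,0,1,0,0,0,0,2,3,1,0,0,0,3,1,2,0,0,4,0,0,0,0,0,0,1,0,0,0,0,0,1,3,0]
Step 8: insert jk at [7, 8, 12, 20, 30] -> counters=[0,0,1,0,1,0,0,4,4,0,0,2,4,0,1,0,0,0,0,2,4,1,0,0,0,3,1,2,0,0,5,0,0,0,0,0,0,1,0,0,0,0,0,1,3,0]
Final counters=[0,0,1,0,1,0,0,4,4,0,0,2,4,0,1,0,0,0,0,2,4,1,0,0,0,3,1,2,0,0,5,0,0,0,0,0,0,1,0,0,0,0,0,1,3,0] -> counters[37]=1

Answer: 1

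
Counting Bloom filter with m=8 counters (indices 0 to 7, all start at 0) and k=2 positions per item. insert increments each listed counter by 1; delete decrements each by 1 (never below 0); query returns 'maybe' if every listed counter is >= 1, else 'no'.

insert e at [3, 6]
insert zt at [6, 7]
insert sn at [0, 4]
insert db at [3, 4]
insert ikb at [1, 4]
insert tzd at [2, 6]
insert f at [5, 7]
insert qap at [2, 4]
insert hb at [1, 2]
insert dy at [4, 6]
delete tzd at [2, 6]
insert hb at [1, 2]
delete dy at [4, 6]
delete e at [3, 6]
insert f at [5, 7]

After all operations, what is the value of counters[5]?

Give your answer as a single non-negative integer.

Step 1: insert e at [3, 6] -> counters=[0,0,0,1,0,0,1,0]
Step 2: insert zt at [6, 7] -> counters=[0,0,0,1,0,0,2,1]
Step 3: insert sn at [0, 4] -> counters=[1,0,0,1,1,0,2,1]
Step 4: insert db at [3, 4] -> counters=[1,0,0,2,2,0,2,1]
Step 5: insert ikb at [1, 4] -> counters=[1,1,0,2,3,0,2,1]
Step 6: insert tzd at [2, 6] -> counters=[1,1,1,2,3,0,3,1]
Step 7: insert f at [5, 7] -> counters=[1,1,1,2,3,1,3,2]
Step 8: insert qap at [2, 4] -> counters=[1,1,2,2,4,1,3,2]
Step 9: insert hb at [1, 2] -> counters=[1,2,3,2,4,1,3,2]
Step 10: insert dy at [4, 6] -> counters=[1,2,3,2,5,1,4,2]
Step 11: delete tzd at [2, 6] -> counters=[1,2,2,2,5,1,3,2]
Step 12: insert hb at [1, 2] -> counters=[1,3,3,2,5,1,3,2]
Step 13: delete dy at [4, 6] -> counters=[1,3,3,2,4,1,2,2]
Step 14: delete e at [3, 6] -> counters=[1,3,3,1,4,1,1,2]
Step 15: insert f at [5, 7] -> counters=[1,3,3,1,4,2,1,3]
Final counters=[1,3,3,1,4,2,1,3] -> counters[5]=2

Answer: 2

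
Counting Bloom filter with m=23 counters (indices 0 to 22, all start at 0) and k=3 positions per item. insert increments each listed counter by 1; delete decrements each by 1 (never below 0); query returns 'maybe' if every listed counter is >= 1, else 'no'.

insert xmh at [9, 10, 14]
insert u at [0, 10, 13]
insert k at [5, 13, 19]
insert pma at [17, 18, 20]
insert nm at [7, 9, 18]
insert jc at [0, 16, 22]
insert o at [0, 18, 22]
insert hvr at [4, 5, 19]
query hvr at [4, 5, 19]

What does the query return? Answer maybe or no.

Step 1: insert xmh at [9, 10, 14] -> counters=[0,0,0,0,0,0,0,0,0,1,1,0,0,0,1,0,0,0,0,0,0,0,0]
Step 2: insert u at [0, 10, 13] -> counters=[1,0,0,0,0,0,0,0,0,1,2,0,0,1,1,0,0,0,0,0,0,0,0]
Step 3: insert k at [5, 13, 19] -> counters=[1,0,0,0,0,1,0,0,0,1,2,0,0,2,1,0,0,0,0,1,0,0,0]
Step 4: insert pma at [17, 18, 20] -> counters=[1,0,0,0,0,1,0,0,0,1,2,0,0,2,1,0,0,1,1,1,1,0,0]
Step 5: insert nm at [7, 9, 18] -> counters=[1,0,0,0,0,1,0,1,0,2,2,0,0,2,1,0,0,1,2,1,1,0,0]
Step 6: insert jc at [0, 16, 22] -> counters=[2,0,0,0,0,1,0,1,0,2,2,0,0,2,1,0,1,1,2,1,1,0,1]
Step 7: insert o at [0, 18, 22] -> counters=[3,0,0,0,0,1,0,1,0,2,2,0,0,2,1,0,1,1,3,1,1,0,2]
Step 8: insert hvr at [4, 5, 19] -> counters=[3,0,0,0,1,2,0,1,0,2,2,0,0,2,1,0,1,1,3,2,1,0,2]
Query hvr: check counters[4]=1 counters[5]=2 counters[19]=2 -> maybe

Answer: maybe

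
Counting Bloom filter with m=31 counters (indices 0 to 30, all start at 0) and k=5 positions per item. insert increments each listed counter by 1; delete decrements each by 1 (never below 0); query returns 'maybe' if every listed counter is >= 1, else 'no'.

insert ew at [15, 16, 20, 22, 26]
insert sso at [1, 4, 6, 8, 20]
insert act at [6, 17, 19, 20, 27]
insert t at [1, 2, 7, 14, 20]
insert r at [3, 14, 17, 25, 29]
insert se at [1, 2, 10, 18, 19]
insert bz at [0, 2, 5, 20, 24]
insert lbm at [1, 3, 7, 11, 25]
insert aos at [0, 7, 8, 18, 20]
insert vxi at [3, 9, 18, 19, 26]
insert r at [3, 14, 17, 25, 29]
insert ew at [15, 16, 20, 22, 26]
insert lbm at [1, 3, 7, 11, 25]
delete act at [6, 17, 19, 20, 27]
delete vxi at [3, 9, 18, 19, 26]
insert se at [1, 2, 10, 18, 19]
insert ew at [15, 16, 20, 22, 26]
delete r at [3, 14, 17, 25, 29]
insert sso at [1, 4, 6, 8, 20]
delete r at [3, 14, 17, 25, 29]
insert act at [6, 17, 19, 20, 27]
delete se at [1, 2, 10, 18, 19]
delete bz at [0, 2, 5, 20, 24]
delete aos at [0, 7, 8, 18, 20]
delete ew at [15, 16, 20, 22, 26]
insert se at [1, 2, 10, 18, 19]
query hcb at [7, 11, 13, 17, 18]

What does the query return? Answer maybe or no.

Answer: no

Derivation:
Step 1: insert ew at [15, 16, 20, 22, 26] -> counters=[0,0,0,0,0,0,0,0,0,0,0,0,0,0,0,1,1,0,0,0,1,0,1,0,0,0,1,0,0,0,0]
Step 2: insert sso at [1, 4, 6, 8, 20] -> counters=[0,1,0,0,1,0,1,0,1,0,0,0,0,0,0,1,1,0,0,0,2,0,1,0,0,0,1,0,0,0,0]
Step 3: insert act at [6, 17, 19, 20, 27] -> counters=[0,1,0,0,1,0,2,0,1,0,0,0,0,0,0,1,1,1,0,1,3,0,1,0,0,0,1,1,0,0,0]
Step 4: insert t at [1, 2, 7, 14, 20] -> counters=[0,2,1,0,1,0,2,1,1,0,0,0,0,0,1,1,1,1,0,1,4,0,1,0,0,0,1,1,0,0,0]
Step 5: insert r at [3, 14, 17, 25, 29] -> counters=[0,2,1,1,1,0,2,1,1,0,0,0,0,0,2,1,1,2,0,1,4,0,1,0,0,1,1,1,0,1,0]
Step 6: insert se at [1, 2, 10, 18, 19] -> counters=[0,3,2,1,1,0,2,1,1,0,1,0,0,0,2,1,1,2,1,2,4,0,1,0,0,1,1,1,0,1,0]
Step 7: insert bz at [0, 2, 5, 20, 24] -> counters=[1,3,3,1,1,1,2,1,1,0,1,0,0,0,2,1,1,2,1,2,5,0,1,0,1,1,1,1,0,1,0]
Step 8: insert lbm at [1, 3, 7, 11, 25] -> counters=[1,4,3,2,1,1,2,2,1,0,1,1,0,0,2,1,1,2,1,2,5,0,1,0,1,2,1,1,0,1,0]
Step 9: insert aos at [0, 7, 8, 18, 20] -> counters=[2,4,3,2,1,1,2,3,2,0,1,1,0,0,2,1,1,2,2,2,6,0,1,0,1,2,1,1,0,1,0]
Step 10: insert vxi at [3, 9, 18, 19, 26] -> counters=[2,4,3,3,1,1,2,3,2,1,1,1,0,0,2,1,1,2,3,3,6,0,1,0,1,2,2,1,0,1,0]
Step 11: insert r at [3, 14, 17, 25, 29] -> counters=[2,4,3,4,1,1,2,3,2,1,1,1,0,0,3,1,1,3,3,3,6,0,1,0,1,3,2,1,0,2,0]
Step 12: insert ew at [15, 16, 20, 22, 26] -> counters=[2,4,3,4,1,1,2,3,2,1,1,1,0,0,3,2,2,3,3,3,7,0,2,0,1,3,3,1,0,2,0]
Step 13: insert lbm at [1, 3, 7, 11, 25] -> counters=[2,5,3,5,1,1,2,4,2,1,1,2,0,0,3,2,2,3,3,3,7,0,2,0,1,4,3,1,0,2,0]
Step 14: delete act at [6, 17, 19, 20, 27] -> counters=[2,5,3,5,1,1,1,4,2,1,1,2,0,0,3,2,2,2,3,2,6,0,2,0,1,4,3,0,0,2,0]
Step 15: delete vxi at [3, 9, 18, 19, 26] -> counters=[2,5,3,4,1,1,1,4,2,0,1,2,0,0,3,2,2,2,2,1,6,0,2,0,1,4,2,0,0,2,0]
Step 16: insert se at [1, 2, 10, 18, 19] -> counters=[2,6,4,4,1,1,1,4,2,0,2,2,0,0,3,2,2,2,3,2,6,0,2,0,1,4,2,0,0,2,0]
Step 17: insert ew at [15, 16, 20, 22, 26] -> counters=[2,6,4,4,1,1,1,4,2,0,2,2,0,0,3,3,3,2,3,2,7,0,3,0,1,4,3,0,0,2,0]
Step 18: delete r at [3, 14, 17, 25, 29] -> counters=[2,6,4,3,1,1,1,4,2,0,2,2,0,0,2,3,3,1,3,2,7,0,3,0,1,3,3,0,0,1,0]
Step 19: insert sso at [1, 4, 6, 8, 20] -> counters=[2,7,4,3,2,1,2,4,3,0,2,2,0,0,2,3,3,1,3,2,8,0,3,0,1,3,3,0,0,1,0]
Step 20: delete r at [3, 14, 17, 25, 29] -> counters=[2,7,4,2,2,1,2,4,3,0,2,2,0,0,1,3,3,0,3,2,8,0,3,0,1,2,3,0,0,0,0]
Step 21: insert act at [6, 17, 19, 20, 27] -> counters=[2,7,4,2,2,1,3,4,3,0,2,2,0,0,1,3,3,1,3,3,9,0,3,0,1,2,3,1,0,0,0]
Step 22: delete se at [1, 2, 10, 18, 19] -> counters=[2,6,3,2,2,1,3,4,3,0,1,2,0,0,1,3,3,1,2,2,9,0,3,0,1,2,3,1,0,0,0]
Step 23: delete bz at [0, 2, 5, 20, 24] -> counters=[1,6,2,2,2,0,3,4,3,0,1,2,0,0,1,3,3,1,2,2,8,0,3,0,0,2,3,1,0,0,0]
Step 24: delete aos at [0, 7, 8, 18, 20] -> counters=[0,6,2,2,2,0,3,3,2,0,1,2,0,0,1,3,3,1,1,2,7,0,3,0,0,2,3,1,0,0,0]
Step 25: delete ew at [15, 16, 20, 22, 26] -> counters=[0,6,2,2,2,0,3,3,2,0,1,2,0,0,1,2,2,1,1,2,6,0,2,0,0,2,2,1,0,0,0]
Step 26: insert se at [1, 2, 10, 18, 19] -> counters=[0,7,3,2,2,0,3,3,2,0,2,2,0,0,1,2,2,1,2,3,6,0,2,0,0,2,2,1,0,0,0]
Query hcb: check counters[7]=3 counters[11]=2 counters[13]=0 counters[17]=1 counters[18]=2 -> no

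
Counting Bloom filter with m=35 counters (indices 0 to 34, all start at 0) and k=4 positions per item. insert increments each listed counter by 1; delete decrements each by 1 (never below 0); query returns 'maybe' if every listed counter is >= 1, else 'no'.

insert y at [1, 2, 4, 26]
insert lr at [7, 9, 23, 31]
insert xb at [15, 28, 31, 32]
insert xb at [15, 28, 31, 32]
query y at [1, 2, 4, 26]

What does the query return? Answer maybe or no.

Step 1: insert y at [1, 2, 4, 26] -> counters=[0,1,1,0,1,0,0,0,0,0,0,0,0,0,0,0,0,0,0,0,0,0,0,0,0,0,1,0,0,0,0,0,0,0,0]
Step 2: insert lr at [7, 9, 23, 31] -> counters=[0,1,1,0,1,0,0,1,0,1,0,0,0,0,0,0,0,0,0,0,0,0,0,1,0,0,1,0,0,0,0,1,0,0,0]
Step 3: insert xb at [15, 28, 31, 32] -> counters=[0,1,1,0,1,0,0,1,0,1,0,0,0,0,0,1,0,0,0,0,0,0,0,1,0,0,1,0,1,0,0,2,1,0,0]
Step 4: insert xb at [15, 28, 31, 32] -> counters=[0,1,1,0,1,0,0,1,0,1,0,0,0,0,0,2,0,0,0,0,0,0,0,1,0,0,1,0,2,0,0,3,2,0,0]
Query y: check counters[1]=1 counters[2]=1 counters[4]=1 counters[26]=1 -> maybe

Answer: maybe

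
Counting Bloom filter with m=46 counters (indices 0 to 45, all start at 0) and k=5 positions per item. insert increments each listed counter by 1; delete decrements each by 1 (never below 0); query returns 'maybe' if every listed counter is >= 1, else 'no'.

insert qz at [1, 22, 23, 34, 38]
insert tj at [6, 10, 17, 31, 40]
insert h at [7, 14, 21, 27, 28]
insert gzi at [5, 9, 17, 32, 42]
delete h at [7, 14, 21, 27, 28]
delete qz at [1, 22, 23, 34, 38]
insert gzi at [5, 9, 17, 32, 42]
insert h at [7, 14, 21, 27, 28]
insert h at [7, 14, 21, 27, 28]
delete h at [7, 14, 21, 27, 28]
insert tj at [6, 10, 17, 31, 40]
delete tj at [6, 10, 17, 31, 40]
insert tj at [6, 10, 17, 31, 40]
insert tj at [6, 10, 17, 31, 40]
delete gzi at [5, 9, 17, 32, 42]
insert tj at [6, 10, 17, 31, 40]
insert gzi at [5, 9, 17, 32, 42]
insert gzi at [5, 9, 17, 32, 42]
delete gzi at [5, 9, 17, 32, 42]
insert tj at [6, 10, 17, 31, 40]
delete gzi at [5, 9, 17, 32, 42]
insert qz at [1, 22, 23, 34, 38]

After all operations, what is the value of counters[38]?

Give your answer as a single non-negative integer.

Answer: 1

Derivation:
Step 1: insert qz at [1, 22, 23, 34, 38] -> counters=[0,1,0,0,0,0,0,0,0,0,0,0,0,0,0,0,0,0,0,0,0,0,1,1,0,0,0,0,0,0,0,0,0,0,1,0,0,0,1,0,0,0,0,0,0,0]
Step 2: insert tj at [6, 10, 17, 31, 40] -> counters=[0,1,0,0,0,0,1,0,0,0,1,0,0,0,0,0,0,1,0,0,0,0,1,1,0,0,0,0,0,0,0,1,0,0,1,0,0,0,1,0,1,0,0,0,0,0]
Step 3: insert h at [7, 14, 21, 27, 28] -> counters=[0,1,0,0,0,0,1,1,0,0,1,0,0,0,1,0,0,1,0,0,0,1,1,1,0,0,0,1,1,0,0,1,0,0,1,0,0,0,1,0,1,0,0,0,0,0]
Step 4: insert gzi at [5, 9, 17, 32, 42] -> counters=[0,1,0,0,0,1,1,1,0,1,1,0,0,0,1,0,0,2,0,0,0,1,1,1,0,0,0,1,1,0,0,1,1,0,1,0,0,0,1,0,1,0,1,0,0,0]
Step 5: delete h at [7, 14, 21, 27, 28] -> counters=[0,1,0,0,0,1,1,0,0,1,1,0,0,0,0,0,0,2,0,0,0,0,1,1,0,0,0,0,0,0,0,1,1,0,1,0,0,0,1,0,1,0,1,0,0,0]
Step 6: delete qz at [1, 22, 23, 34, 38] -> counters=[0,0,0,0,0,1,1,0,0,1,1,0,0,0,0,0,0,2,0,0,0,0,0,0,0,0,0,0,0,0,0,1,1,0,0,0,0,0,0,0,1,0,1,0,0,0]
Step 7: insert gzi at [5, 9, 17, 32, 42] -> counters=[0,0,0,0,0,2,1,0,0,2,1,0,0,0,0,0,0,3,0,0,0,0,0,0,0,0,0,0,0,0,0,1,2,0,0,0,0,0,0,0,1,0,2,0,0,0]
Step 8: insert h at [7, 14, 21, 27, 28] -> counters=[0,0,0,0,0,2,1,1,0,2,1,0,0,0,1,0,0,3,0,0,0,1,0,0,0,0,0,1,1,0,0,1,2,0,0,0,0,0,0,0,1,0,2,0,0,0]
Step 9: insert h at [7, 14, 21, 27, 28] -> counters=[0,0,0,0,0,2,1,2,0,2,1,0,0,0,2,0,0,3,0,0,0,2,0,0,0,0,0,2,2,0,0,1,2,0,0,0,0,0,0,0,1,0,2,0,0,0]
Step 10: delete h at [7, 14, 21, 27, 28] -> counters=[0,0,0,0,0,2,1,1,0,2,1,0,0,0,1,0,0,3,0,0,0,1,0,0,0,0,0,1,1,0,0,1,2,0,0,0,0,0,0,0,1,0,2,0,0,0]
Step 11: insert tj at [6, 10, 17, 31, 40] -> counters=[0,0,0,0,0,2,2,1,0,2,2,0,0,0,1,0,0,4,0,0,0,1,0,0,0,0,0,1,1,0,0,2,2,0,0,0,0,0,0,0,2,0,2,0,0,0]
Step 12: delete tj at [6, 10, 17, 31, 40] -> counters=[0,0,0,0,0,2,1,1,0,2,1,0,0,0,1,0,0,3,0,0,0,1,0,0,0,0,0,1,1,0,0,1,2,0,0,0,0,0,0,0,1,0,2,0,0,0]
Step 13: insert tj at [6, 10, 17, 31, 40] -> counters=[0,0,0,0,0,2,2,1,0,2,2,0,0,0,1,0,0,4,0,0,0,1,0,0,0,0,0,1,1,0,0,2,2,0,0,0,0,0,0,0,2,0,2,0,0,0]
Step 14: insert tj at [6, 10, 17, 31, 40] -> counters=[0,0,0,0,0,2,3,1,0,2,3,0,0,0,1,0,0,5,0,0,0,1,0,0,0,0,0,1,1,0,0,3,2,0,0,0,0,0,0,0,3,0,2,0,0,0]
Step 15: delete gzi at [5, 9, 17, 32, 42] -> counters=[0,0,0,0,0,1,3,1,0,1,3,0,0,0,1,0,0,4,0,0,0,1,0,0,0,0,0,1,1,0,0,3,1,0,0,0,0,0,0,0,3,0,1,0,0,0]
Step 16: insert tj at [6, 10, 17, 31, 40] -> counters=[0,0,0,0,0,1,4,1,0,1,4,0,0,0,1,0,0,5,0,0,0,1,0,0,0,0,0,1,1,0,0,4,1,0,0,0,0,0,0,0,4,0,1,0,0,0]
Step 17: insert gzi at [5, 9, 17, 32, 42] -> counters=[0,0,0,0,0,2,4,1,0,2,4,0,0,0,1,0,0,6,0,0,0,1,0,0,0,0,0,1,1,0,0,4,2,0,0,0,0,0,0,0,4,0,2,0,0,0]
Step 18: insert gzi at [5, 9, 17, 32, 42] -> counters=[0,0,0,0,0,3,4,1,0,3,4,0,0,0,1,0,0,7,0,0,0,1,0,0,0,0,0,1,1,0,0,4,3,0,0,0,0,0,0,0,4,0,3,0,0,0]
Step 19: delete gzi at [5, 9, 17, 32, 42] -> counters=[0,0,0,0,0,2,4,1,0,2,4,0,0,0,1,0,0,6,0,0,0,1,0,0,0,0,0,1,1,0,0,4,2,0,0,0,0,0,0,0,4,0,2,0,0,0]
Step 20: insert tj at [6, 10, 17, 31, 40] -> counters=[0,0,0,0,0,2,5,1,0,2,5,0,0,0,1,0,0,7,0,0,0,1,0,0,0,0,0,1,1,0,0,5,2,0,0,0,0,0,0,0,5,0,2,0,0,0]
Step 21: delete gzi at [5, 9, 17, 32, 42] -> counters=[0,0,0,0,0,1,5,1,0,1,5,0,0,0,1,0,0,6,0,0,0,1,0,0,0,0,0,1,1,0,0,5,1,0,0,0,0,0,0,0,5,0,1,0,0,0]
Step 22: insert qz at [1, 22, 23, 34, 38] -> counters=[0,1,0,0,0,1,5,1,0,1,5,0,0,0,1,0,0,6,0,0,0,1,1,1,0,0,0,1,1,0,0,5,1,0,1,0,0,0,1,0,5,0,1,0,0,0]
Final counters=[0,1,0,0,0,1,5,1,0,1,5,0,0,0,1,0,0,6,0,0,0,1,1,1,0,0,0,1,1,0,0,5,1,0,1,0,0,0,1,0,5,0,1,0,0,0] -> counters[38]=1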